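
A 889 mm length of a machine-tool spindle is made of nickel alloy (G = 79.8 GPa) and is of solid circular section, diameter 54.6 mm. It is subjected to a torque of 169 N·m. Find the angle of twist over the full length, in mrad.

J = πd⁴/32 = π(0.0546)⁴/32 = 8.725×10^-7 m⁴.
θ = T·L/(G·J) = 169.0 × 0.889 / (79.8×10⁹ × 8.725×10^-7) = 2.158×10^-3 rad.

2.16 mrad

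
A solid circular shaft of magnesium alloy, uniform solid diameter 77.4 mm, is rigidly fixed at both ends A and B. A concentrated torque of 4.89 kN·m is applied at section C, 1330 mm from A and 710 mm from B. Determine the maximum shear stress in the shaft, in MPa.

With uniform GJ and both ends fixed, compatibility θ_AC = θ_CB gives T_A·a = T_B·b, together with T_A + T_B = T₀.
T_A = T₀·b/(a+b) = 4890·710/2040 = 1702 N·m; T_B = 3188 N·m.
τ in each portion: τ_AC = 1.87×10^7 Pa, τ_CB = 3.50×10^7 Pa; maximum is in CB.
τ_max = T_CB·r/J = 3188·0.0387/3.52×10^-6 = 3.502×10^7 Pa.

35.0 MPa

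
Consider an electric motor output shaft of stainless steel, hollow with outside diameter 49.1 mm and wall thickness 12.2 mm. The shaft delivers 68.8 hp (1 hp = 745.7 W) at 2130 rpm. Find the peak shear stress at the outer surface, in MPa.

ω = 2π·2130/60 = 223.1 rad/s, so T = P/ω = 68.8×745.7 / 223.1 = 230.0 N·m.
J = π(d_o⁴ − d_i⁴)/32 = π(0.0491⁴ − 0.0247⁴)/32 = 5.341×10^-7 m⁴.
τ_max = T·r/J = 230.0 × 0.0246 / 5.341×10^-7 = 1.057×10^7 Pa.

10.6 MPa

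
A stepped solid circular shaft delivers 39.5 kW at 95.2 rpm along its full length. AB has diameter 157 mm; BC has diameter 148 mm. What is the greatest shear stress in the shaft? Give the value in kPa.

6220 kPa

ω = 2π·95.2/60 = 9.969 rad/s, so T = P/ω = 39.5×10³ / 9.969 = 3962 N·m.
Under the same torque, τ_max = 16T/(πd³) is largest where d is smallest — segment BC (d = 148 mm).
τ_max = 16·3962/(π·(0.148)³) = 6.225×10^6 Pa.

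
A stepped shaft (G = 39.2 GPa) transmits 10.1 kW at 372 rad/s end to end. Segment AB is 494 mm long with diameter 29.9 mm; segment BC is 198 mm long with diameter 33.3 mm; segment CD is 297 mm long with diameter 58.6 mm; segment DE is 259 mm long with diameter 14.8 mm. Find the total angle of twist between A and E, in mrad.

43.8 mrad

ω = 372 rad/s, so T = P/ω = 10.1×10³ / 372.0 = 27.15 N·m.
J_AB = π(0.0299)⁴/32 = 7.85×10^-8 m⁴; J_BC = π(0.0333)⁴/32 = 1.21×10^-7 m⁴; J_CD = π(0.0586)⁴/32 = 1.16×10^-6 m⁴; J_DE = π(0.0148)⁴/32 = 4.71×10^-9 m⁴.
θ = (T/G)·Σ L_i/J_i = (27.15/39.2×10⁹)·(0.494/7.85×10^-8 + 0.198/1.21×10^-7 + 0.297/1.16×10^-6 + 0.259/4.71×10^-9) = 0.04376 rad.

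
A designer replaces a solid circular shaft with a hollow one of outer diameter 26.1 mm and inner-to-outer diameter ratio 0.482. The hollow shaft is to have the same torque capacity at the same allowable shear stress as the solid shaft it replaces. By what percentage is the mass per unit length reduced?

Equal τ_max and T ⇒ the solid shaft needs d_s³ = d_o³(1−k⁴), so d_s = 26.1·(1−0.482⁴)^(1/3) = 25.62 mm.
Area ratio A_h/A_s = d_o²(1−k²)/d_s² = (1−k²)/(1−k⁴)^(2/3) = 0.7966.
Mass saving = 1 − 0.7966 = 20.3 %.

20.3 %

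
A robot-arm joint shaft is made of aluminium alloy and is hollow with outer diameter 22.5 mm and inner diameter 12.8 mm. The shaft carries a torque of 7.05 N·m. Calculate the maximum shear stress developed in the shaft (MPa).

J = π(d_o⁴ − d_i⁴)/32 = π(0.0225⁴ − 0.0128⁴)/32 = 2.253×10^-8 m⁴.
τ_max = T·r/J = 7.050 × 0.0112 / 2.253×10^-8 = 3.521×10^6 Pa.

3.52 MPa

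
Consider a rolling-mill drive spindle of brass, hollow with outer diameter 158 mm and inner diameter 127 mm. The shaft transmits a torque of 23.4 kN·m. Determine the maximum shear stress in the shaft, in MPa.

J = π(d_o⁴ − d_i⁴)/32 = π(0.158⁴ − 0.127⁴)/32 = 3.564×10^-5 m⁴.
τ_max = T·r/J = 23400 × 0.0790 / 3.564×10^-5 = 5.186×10^7 Pa.

51.9 MPa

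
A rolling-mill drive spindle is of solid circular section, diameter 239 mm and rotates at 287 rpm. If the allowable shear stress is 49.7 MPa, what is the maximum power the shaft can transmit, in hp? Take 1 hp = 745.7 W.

5370 hp

J = πd⁴/32 = π(0.239)⁴/32 = 3.203×10^-4 m⁴.
T_max = τ_allow·J/r = 4.97×10^7 × 3.203×10^-4 / 0.119 = 133200 N·m.
ω = 2π·287/60 = 30.05 rad/s, so P_max = T_max·ω = 4.004×10^6 W.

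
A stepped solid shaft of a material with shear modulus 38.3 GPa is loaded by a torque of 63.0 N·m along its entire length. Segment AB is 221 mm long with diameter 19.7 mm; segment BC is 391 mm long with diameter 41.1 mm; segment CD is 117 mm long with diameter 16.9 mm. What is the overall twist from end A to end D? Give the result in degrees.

J_AB = π(0.0197)⁴/32 = 1.48×10^-8 m⁴; J_BC = π(0.0411)⁴/32 = 2.80×10^-7 m⁴; J_CD = π(0.0169)⁴/32 = 8.01×10^-9 m⁴.
θ = (T/G)·Σ L_i/J_i = (63.00/38.3×10⁹)·(0.221/1.48×10^-8 + 0.391/2.80×10^-7 + 0.117/8.01×10^-9) = 0.05091 rad.

2.92°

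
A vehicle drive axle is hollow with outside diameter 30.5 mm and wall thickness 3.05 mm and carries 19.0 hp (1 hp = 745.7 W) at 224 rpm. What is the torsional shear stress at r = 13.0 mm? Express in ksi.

ω = 2π·224/60 = 23.46 rad/s, so T = P/ω = 19.0×745.7 / 23.46 = 604.0 N·m.
J = π(d_o⁴ − d_i⁴)/32 = π(0.0305⁴ − 0.0244⁴)/32 = 5.016×10^-8 m⁴.
Shear stress varies linearly with radius: τ = T·r/J = 604.0 × 0.0130 / 5.016×10^-8 = 1.565×10^8 Pa.

22.7 ksi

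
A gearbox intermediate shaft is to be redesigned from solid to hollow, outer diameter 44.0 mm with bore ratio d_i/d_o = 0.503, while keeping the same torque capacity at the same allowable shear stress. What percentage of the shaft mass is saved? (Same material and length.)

21.9 %

Equal τ_max and T ⇒ the solid shaft needs d_s³ = d_o³(1−k⁴), so d_s = 44.0·(1−0.503⁴)^(1/3) = 43.04 mm.
Area ratio A_h/A_s = d_o²(1−k²)/d_s² = (1−k²)/(1−k⁴)^(2/3) = 0.7807.
Mass saving = 1 − 0.7807 = 21.9 %.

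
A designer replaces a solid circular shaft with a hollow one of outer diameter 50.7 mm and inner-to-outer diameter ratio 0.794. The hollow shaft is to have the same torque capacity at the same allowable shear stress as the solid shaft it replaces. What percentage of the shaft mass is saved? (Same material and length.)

Equal τ_max and T ⇒ the solid shaft needs d_s³ = d_o³(1−k⁴), so d_s = 50.7·(1−0.794⁴)^(1/3) = 42.82 mm.
Area ratio A_h/A_s = d_o²(1−k²)/d_s² = (1−k²)/(1−k⁴)^(2/3) = 0.5180.
Mass saving = 1 − 0.5180 = 48.2 %.

48.2 %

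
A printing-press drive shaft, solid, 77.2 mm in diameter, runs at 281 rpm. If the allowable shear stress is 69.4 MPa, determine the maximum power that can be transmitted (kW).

J = πd⁴/32 = π(0.0772)⁴/32 = 3.487×10^-6 m⁴.
T_max = τ_allow·J/r = 6.94×10^7 × 3.487×10^-6 / 0.0386 = 6270 N·m.
ω = 2π·281/60 = 29.43 rad/s, so P_max = T_max·ω = 1.845×10^5 W.

184 kW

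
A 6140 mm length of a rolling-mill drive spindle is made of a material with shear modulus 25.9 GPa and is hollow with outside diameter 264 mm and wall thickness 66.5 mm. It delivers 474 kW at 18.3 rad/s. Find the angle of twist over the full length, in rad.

ω = 18.3 rad/s, so T = P/ω = 474×10³ / 18.30 = 25900 N·m.
J = π(d_o⁴ − d_i⁴)/32 = π(0.264⁴ − 0.131⁴)/32 = 4.480×10^-4 m⁴.
θ = T·L/(G·J) = 25900 × 6.14 / (25.9×10⁹ × 4.480×10^-4) = 0.01371 rad.

0.0137 rad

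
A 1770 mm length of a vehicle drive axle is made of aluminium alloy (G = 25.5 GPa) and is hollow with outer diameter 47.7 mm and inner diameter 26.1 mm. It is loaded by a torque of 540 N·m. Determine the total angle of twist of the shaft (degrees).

J = π(d_o⁴ − d_i⁴)/32 = π(0.0477⁴ − 0.0261⁴)/32 = 4.627×10^-7 m⁴.
θ = T·L/(G·J) = 540.0 × 1.77 / (25.5×10⁹ × 4.627×10^-7) = 0.08101 rad.

4.64°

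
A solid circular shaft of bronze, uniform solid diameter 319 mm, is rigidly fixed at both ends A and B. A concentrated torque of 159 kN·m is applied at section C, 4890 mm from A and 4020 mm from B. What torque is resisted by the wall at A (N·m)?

71700 N·m

With uniform GJ and both ends fixed, compatibility θ_AC = θ_CB gives T_A·a = T_B·b, together with T_A + T_B = T₀.
T_A = T₀·b/(a+b) = 159000·4020/8910 = 71740 N·m; T_B = 87260 N·m.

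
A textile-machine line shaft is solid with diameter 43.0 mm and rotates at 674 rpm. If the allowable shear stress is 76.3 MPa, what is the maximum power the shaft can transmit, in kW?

84.1 kW

J = πd⁴/32 = π(0.0430)⁴/32 = 3.356×10^-7 m⁴.
T_max = τ_allow·J/r = 7.63×10^7 × 3.356×10^-7 / 0.0215 = 1191 N·m.
ω = 2π·674/60 = 70.58 rad/s, so P_max = T_max·ω = 8.407×10^4 W.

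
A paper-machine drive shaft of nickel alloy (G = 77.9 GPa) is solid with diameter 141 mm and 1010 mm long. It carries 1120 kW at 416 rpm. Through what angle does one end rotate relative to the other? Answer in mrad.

ω = 2π·416/60 = 43.56 rad/s, so T = P/ω = 1120×10³ / 43.56 = 25710 N·m.
J = πd⁴/32 = π(0.141)⁴/32 = 3.880×10^-5 m⁴.
θ = T·L/(G·J) = 25710 × 1.01 / (77.9×10⁹ × 3.880×10^-5) = 8.590×10^-3 rad.

8.59 mrad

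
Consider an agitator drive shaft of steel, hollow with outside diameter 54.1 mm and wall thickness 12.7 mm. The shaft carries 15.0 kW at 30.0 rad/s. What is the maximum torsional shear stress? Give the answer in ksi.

ω = 30.0 rad/s, so T = P/ω = 15.0×10³ / 30.00 = 500.0 N·m.
J = π(d_o⁴ − d_i⁴)/32 = π(0.0541⁴ − 0.0287⁴)/32 = 7.744×10^-7 m⁴.
τ_max = T·r/J = 500.0 × 0.0271 / 7.744×10^-7 = 1.747×10^7 Pa.

2.53 ksi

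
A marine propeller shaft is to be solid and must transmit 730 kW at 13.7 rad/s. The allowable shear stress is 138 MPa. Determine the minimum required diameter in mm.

ω = 13.7 rad/s, so T = P/ω = 730×10³ / 13.70 = 53280 N·m.
For a solid shaft τ_max = 16T/(πd³), so d = (16T/(π τ_allow))^(1/3) = (16·53280/(π·1.38×10^8))^(1/3) = 0.1253 m.

125 mm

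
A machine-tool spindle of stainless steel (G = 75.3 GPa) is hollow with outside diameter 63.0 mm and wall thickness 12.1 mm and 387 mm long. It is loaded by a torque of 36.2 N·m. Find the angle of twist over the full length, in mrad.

0.141 mrad

J = π(d_o⁴ − d_i⁴)/32 = π(0.0630⁴ − 0.0388⁴)/32 = 1.324×10^-6 m⁴.
θ = T·L/(G·J) = 36.20 × 0.387 / (75.3×10⁹ × 1.324×10^-6) = 1.405×10^-4 rad.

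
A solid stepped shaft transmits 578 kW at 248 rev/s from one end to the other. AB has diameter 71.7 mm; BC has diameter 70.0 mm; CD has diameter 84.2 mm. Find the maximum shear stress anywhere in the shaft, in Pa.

5.51e6 Pa

ω = 2π·248 = 1558 rad/s, so T = P/ω = 578×10³ / 1558 = 370.9 N·m.
Under the same torque, τ_max = 16T/(πd³) is largest where d is smallest — segment BC (d = 70.0 mm).
τ_max = 16·370.9/(π·(0.0700)³) = 5.508×10^6 Pa.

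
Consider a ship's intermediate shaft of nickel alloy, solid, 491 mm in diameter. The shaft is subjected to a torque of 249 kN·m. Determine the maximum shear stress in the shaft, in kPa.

J = πd⁴/32 = π(0.491)⁴/32 = 5.706×10^-3 m⁴.
τ_max = T·r/J = 249000 × 0.245 / 5.706×10^-3 = 1.071×10^7 Pa.

10700 kPa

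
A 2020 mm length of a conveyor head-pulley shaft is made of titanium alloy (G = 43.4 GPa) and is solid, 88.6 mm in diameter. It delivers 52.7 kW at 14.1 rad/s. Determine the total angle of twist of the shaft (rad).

0.0288 rad

ω = 14.1 rad/s, so T = P/ω = 52.7×10³ / 14.10 = 3738 N·m.
J = πd⁴/32 = π(0.0886)⁴/32 = 6.050×10^-6 m⁴.
θ = T·L/(G·J) = 3738 × 2.02 / (43.4×10⁹ × 6.050×10^-6) = 0.02876 rad.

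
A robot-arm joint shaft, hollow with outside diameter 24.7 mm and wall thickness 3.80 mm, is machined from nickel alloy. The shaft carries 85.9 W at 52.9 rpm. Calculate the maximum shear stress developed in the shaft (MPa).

ω = 2π·52.9/60 = 5.540 rad/s, so T = P/ω = 85.9 / 5.540 = 15.51 N·m.
J = π(d_o⁴ − d_i⁴)/32 = π(0.0247⁴ − 0.0171⁴)/32 = 2.815×10^-8 m⁴.
τ_max = T·r/J = 15.51 × 0.0123 / 2.815×10^-8 = 6.804×10^6 Pa.

6.80 MPa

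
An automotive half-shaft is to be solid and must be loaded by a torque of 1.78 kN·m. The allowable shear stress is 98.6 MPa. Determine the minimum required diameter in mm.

For a solid shaft τ_max = 16T/(πd³), so d = (16T/(π τ_allow))^(1/3) = (16·1780/(π·9.86×10^7))^(1/3) = 0.04513 m.

45.1 mm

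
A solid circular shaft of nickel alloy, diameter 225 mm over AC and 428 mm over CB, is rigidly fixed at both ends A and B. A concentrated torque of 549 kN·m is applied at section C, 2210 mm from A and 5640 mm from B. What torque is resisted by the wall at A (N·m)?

89600 N·m

Compatibility: T_A·a/J_AC = T_B·b/J_CB with T_A + T_B = T₀.
J_AC = 2.52×10^-4 m⁴, J_CB = 3.29×10^-3 m⁴, so T_A = T₀·(J_AC/a)/((J_AC/a)+(J_CB/b)) = 89550 N·m, T_B = 459400 N·m.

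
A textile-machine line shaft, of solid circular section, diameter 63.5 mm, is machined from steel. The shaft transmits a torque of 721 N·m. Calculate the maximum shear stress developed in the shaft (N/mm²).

14.3 N/mm²

J = πd⁴/32 = π(0.0635)⁴/32 = 1.596×10^-6 m⁴.
τ_max = T·r/J = 721.0 × 0.0318 / 1.596×10^-6 = 1.434×10^7 Pa.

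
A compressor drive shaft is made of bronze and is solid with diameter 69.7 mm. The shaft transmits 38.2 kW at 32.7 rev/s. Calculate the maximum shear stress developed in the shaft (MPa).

ω = 2π·32.7 = 205.5 rad/s, so T = P/ω = 38.2×10³ / 205.5 = 185.9 N·m.
J = πd⁴/32 = π(0.0697)⁴/32 = 2.317×10^-6 m⁴.
τ_max = T·r/J = 185.9 × 0.0348 / 2.317×10^-6 = 2.796×10^6 Pa.

2.80 MPa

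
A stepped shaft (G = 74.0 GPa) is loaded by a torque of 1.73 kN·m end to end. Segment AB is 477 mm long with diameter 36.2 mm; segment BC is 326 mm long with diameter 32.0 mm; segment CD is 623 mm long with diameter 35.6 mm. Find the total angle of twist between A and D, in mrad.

233 mrad

J_AB = π(0.0362)⁴/32 = 1.69×10^-7 m⁴; J_BC = π(0.0320)⁴/32 = 1.03×10^-7 m⁴; J_CD = π(0.0356)⁴/32 = 1.58×10^-7 m⁴.
θ = (T/G)·Σ L_i/J_i = (1730/74.0×10⁹)·(0.477/1.69×10^-7 + 0.326/1.03×10^-7 + 0.623/1.58×10^-7) = 0.2325 rad.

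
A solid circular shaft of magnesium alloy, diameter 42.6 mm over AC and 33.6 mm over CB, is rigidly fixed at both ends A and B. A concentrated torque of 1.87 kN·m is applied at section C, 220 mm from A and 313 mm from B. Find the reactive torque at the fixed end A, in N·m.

Compatibility: T_A·a/J_AC = T_B·b/J_CB with T_A + T_B = T₀.
J_AC = 3.23×10^-7 m⁴, J_CB = 1.25×10^-7 m⁴, so T_A = T₀·(J_AC/a)/((J_AC/a)+(J_CB/b)) = 1470 N·m, T_B = 399.9 N·m.

1470 N·m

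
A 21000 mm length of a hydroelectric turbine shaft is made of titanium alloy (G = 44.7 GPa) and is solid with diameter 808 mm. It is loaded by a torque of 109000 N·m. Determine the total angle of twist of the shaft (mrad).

J = πd⁴/32 = π(0.808)⁴/32 = 0.04185 m⁴.
θ = T·L/(G·J) = 109000 × 21.0 / (44.7×10⁹ × 0.04185) = 1.224×10^-3 rad.

1.22 mrad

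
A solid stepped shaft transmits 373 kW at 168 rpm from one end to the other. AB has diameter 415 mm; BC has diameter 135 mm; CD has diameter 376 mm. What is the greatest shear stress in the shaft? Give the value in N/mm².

ω = 2π·168/60 = 17.59 rad/s, so T = P/ω = 373×10³ / 17.59 = 21200 N·m.
Under the same torque, τ_max = 16T/(πd³) is largest where d is smallest — segment BC (d = 135 mm).
τ_max = 16·21200/(π·(0.135)³) = 4.389×10^7 Pa.

43.9 N/mm²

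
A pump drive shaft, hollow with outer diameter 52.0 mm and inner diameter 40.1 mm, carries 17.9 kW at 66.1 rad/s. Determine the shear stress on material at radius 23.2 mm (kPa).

ω = 66.1 rad/s, so T = P/ω = 17.9×10³ / 66.10 = 270.8 N·m.
J = π(d_o⁴ − d_i⁴)/32 = π(0.0520⁴ − 0.0401⁴)/32 = 4.640×10^-7 m⁴.
Shear stress varies linearly with radius: τ = T·r/J = 270.8 × 0.0232 / 4.640×10^-7 = 1.354×10^7 Pa.

13500 kPa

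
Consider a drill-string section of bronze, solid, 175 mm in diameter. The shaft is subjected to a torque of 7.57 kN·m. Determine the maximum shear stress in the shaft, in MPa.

7.19 MPa

J = πd⁴/32 = π(0.175)⁴/32 = 9.208×10^-5 m⁴.
τ_max = T·r/J = 7570 × 0.0875 / 9.208×10^-5 = 7.194×10^6 Pa.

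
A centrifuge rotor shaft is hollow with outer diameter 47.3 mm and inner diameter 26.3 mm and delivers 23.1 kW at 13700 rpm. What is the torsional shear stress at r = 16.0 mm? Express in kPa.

580 kPa

ω = 2π·13700/60 = 1435 rad/s, so T = P/ω = 23.1×10³ / 1435 = 16.10 N·m.
J = π(d_o⁴ − d_i⁴)/32 = π(0.0473⁴ − 0.0263⁴)/32 = 4.444×10^-7 m⁴.
Shear stress varies linearly with radius: τ = T·r/J = 16.10 × 0.0160 / 4.444×10^-7 = 5.797×10^5 Pa.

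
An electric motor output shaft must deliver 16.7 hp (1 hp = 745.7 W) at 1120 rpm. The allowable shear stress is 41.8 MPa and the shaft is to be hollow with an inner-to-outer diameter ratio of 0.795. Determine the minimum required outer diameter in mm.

ω = 2π·1120/60 = 117.3 rad/s, so T = P/ω = 16.7×745.7 / 117.3 = 106.2 N·m.
For a hollow shaft with d_i/d_o = 0.795: τ_max = 16T/(π d_o³ (1−k⁴)), so d_o = [16T/(π τ_allow (1−k⁴))]^(1/3) = [16·106.2/(π·4.18×10^7·0.6005)]^(1/3) = 0.02782 m.

27.8 mm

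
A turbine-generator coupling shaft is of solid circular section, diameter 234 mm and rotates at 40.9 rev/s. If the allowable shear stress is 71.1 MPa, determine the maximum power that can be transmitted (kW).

J = πd⁴/32 = π(0.234)⁴/32 = 2.943×10^-4 m⁴.
T_max = τ_allow·J/r = 7.11×10^7 × 2.943×10^-4 / 0.117 = 178900 N·m.
ω = 2π·40.9 = 257.0 rad/s, so P_max = T_max·ω = 4.597×10^7 W.

46000 kW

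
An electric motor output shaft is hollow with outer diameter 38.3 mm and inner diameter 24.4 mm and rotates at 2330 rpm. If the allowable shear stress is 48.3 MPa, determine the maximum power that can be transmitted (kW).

109 kW

J = π(d_o⁴ − d_i⁴)/32 = π(0.0383⁴ − 0.0244⁴)/32 = 1.765×10^-7 m⁴.
T_max = τ_allow·J/r = 4.83×10^7 × 1.765×10^-7 / 0.0191 = 445.0 N·m.
ω = 2π·2330/60 = 244.0 rad/s, so P_max = T_max·ω = 1.086×10^5 W.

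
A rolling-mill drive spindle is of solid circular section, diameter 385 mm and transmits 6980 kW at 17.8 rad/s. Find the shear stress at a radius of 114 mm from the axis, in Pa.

ω = 17.8 rad/s, so T = P/ω = 6980×10³ / 17.80 = 392100 N·m.
J = πd⁴/32 = π(0.385)⁴/32 = 2.157×10^-3 m⁴.
Shear stress varies linearly with radius: τ = T·r/J = 392100 × 0.114 / 2.157×10^-3 = 2.073×10^7 Pa.

2.07e7 Pa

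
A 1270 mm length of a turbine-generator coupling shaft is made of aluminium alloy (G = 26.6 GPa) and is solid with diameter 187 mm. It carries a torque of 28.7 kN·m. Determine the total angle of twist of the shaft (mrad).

J = πd⁴/32 = π(0.187)⁴/32 = 1.201×10^-4 m⁴.
θ = T·L/(G·J) = 28700 × 1.27 / (26.6×10⁹ × 1.201×10^-4) = 0.01141 rad.

11.4 mrad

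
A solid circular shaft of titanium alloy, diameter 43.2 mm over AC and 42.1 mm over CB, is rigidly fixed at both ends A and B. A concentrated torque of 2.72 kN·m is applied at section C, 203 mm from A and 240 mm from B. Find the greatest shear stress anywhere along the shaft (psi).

14100 psi

Compatibility: T_A·a/J_AC = T_B·b/J_CB with T_A + T_B = T₀.
J_AC = 3.42×10^-7 m⁴, J_CB = 3.08×10^-7 m⁴, so T_A = T₀·(J_AC/a)/((J_AC/a)+(J_CB/b)) = 1543 N·m, T_B = 1177 N·m.
τ in each portion: τ_AC = 9.75×10^7 Pa, τ_CB = 8.03×10^7 Pa; maximum is in AC.
τ_max = T_AC·r/J = 1543·0.0216/3.42×10^-7 = 9.747×10^7 Pa.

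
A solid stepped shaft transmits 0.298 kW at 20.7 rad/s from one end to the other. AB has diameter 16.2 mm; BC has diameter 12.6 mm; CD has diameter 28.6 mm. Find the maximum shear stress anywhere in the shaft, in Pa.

ω = 20.7 rad/s, so T = P/ω = 0.298×10³ / 20.70 = 14.40 N·m.
Under the same torque, τ_max = 16T/(πd³) is largest where d is smallest — segment BC (d = 12.6 mm).
τ_max = 16·14.40/(π·(0.0126)³) = 3.665×10^7 Pa.

3.67e7 Pa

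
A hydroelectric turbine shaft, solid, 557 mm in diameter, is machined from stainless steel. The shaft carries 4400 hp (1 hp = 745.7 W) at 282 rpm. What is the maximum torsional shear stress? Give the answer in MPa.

ω = 2π·282/60 = 29.53 rad/s, so T = P/ω = 4400×745.7 / 29.53 = 111100 N·m.
J = πd⁴/32 = π(0.557)⁴/32 = 9.450×10^-3 m⁴.
τ_max = T·r/J = 111100 × 0.279 / 9.450×10^-3 = 3.274×10^6 Pa.

3.27 MPa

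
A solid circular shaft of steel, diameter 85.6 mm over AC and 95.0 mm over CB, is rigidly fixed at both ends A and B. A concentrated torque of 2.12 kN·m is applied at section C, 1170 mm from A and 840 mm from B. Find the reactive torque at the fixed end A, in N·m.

681 N·m

Compatibility: T_A·a/J_AC = T_B·b/J_CB with T_A + T_B = T₀.
J_AC = 5.27×10^-6 m⁴, J_CB = 8.00×10^-6 m⁴, so T_A = T₀·(J_AC/a)/((J_AC/a)+(J_CB/b)) = 681.0 N·m, T_B = 1439 N·m.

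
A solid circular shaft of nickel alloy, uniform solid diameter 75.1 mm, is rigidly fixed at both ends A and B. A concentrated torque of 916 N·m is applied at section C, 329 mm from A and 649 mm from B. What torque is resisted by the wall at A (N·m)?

With uniform GJ and both ends fixed, compatibility θ_AC = θ_CB gives T_A·a = T_B·b, together with T_A + T_B = T₀.
T_A = T₀·b/(a+b) = 916.0·649/978.0 = 607.9 N·m; T_B = 308.1 N·m.

608 N·m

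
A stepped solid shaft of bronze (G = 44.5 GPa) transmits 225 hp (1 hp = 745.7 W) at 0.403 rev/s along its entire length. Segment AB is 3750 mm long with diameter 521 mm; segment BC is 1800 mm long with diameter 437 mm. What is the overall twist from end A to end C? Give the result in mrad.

1.52 mrad

ω = 2π·0.403 = 2.532 rad/s, so T = P/ω = 225×745.7 / 2.532 = 66260 N·m.
J_AB = π(0.521)⁴/32 = 7.23×10^-3 m⁴; J_BC = π(0.437)⁴/32 = 3.58×10^-3 m⁴.
θ = (T/G)·Σ L_i/J_i = (66260/44.5×10⁹)·(3.75/7.23×10^-3 + 1.80/3.58×10^-3) = 1.521×10^-3 rad.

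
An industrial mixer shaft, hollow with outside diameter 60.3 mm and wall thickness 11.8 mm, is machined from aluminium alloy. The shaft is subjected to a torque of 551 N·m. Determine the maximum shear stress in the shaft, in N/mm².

J = π(d_o⁴ − d_i⁴)/32 = π(0.0603⁴ − 0.0367⁴)/32 = 1.120×10^-6 m⁴.
τ_max = T·r/J = 551.0 × 0.0301 / 1.120×10^-6 = 1.483×10^7 Pa.

14.8 N/mm²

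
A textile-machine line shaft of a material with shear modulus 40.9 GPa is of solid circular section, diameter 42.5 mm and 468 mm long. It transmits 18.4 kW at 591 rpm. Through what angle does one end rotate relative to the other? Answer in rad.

ω = 2π·591/60 = 61.89 rad/s, so T = P/ω = 18.4×10³ / 61.89 = 297.3 N·m.
J = πd⁴/32 = π(0.0425)⁴/32 = 3.203×10^-7 m⁴.
θ = T·L/(G·J) = 297.3 × 0.468 / (40.9×10⁹ × 3.203×10^-7) = 0.01062 rad.

0.0106 rad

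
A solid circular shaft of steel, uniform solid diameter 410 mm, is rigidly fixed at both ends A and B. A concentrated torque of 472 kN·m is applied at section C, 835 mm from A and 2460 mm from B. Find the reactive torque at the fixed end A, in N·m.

With uniform GJ and both ends fixed, compatibility θ_AC = θ_CB gives T_A·a = T_B·b, together with T_A + T_B = T₀.
T_A = T₀·b/(a+b) = 472000·2460/3295 = 352400 N·m; T_B = 119600 N·m.

352000 N·m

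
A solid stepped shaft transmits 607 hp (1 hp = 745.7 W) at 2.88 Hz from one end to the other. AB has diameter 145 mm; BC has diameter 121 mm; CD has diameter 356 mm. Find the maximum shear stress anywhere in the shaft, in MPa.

71.9 MPa

ω = 2π·2.88 = 18.10 rad/s, so T = P/ω = 607×745.7 / 18.10 = 25010 N·m.
Under the same torque, τ_max = 16T/(πd³) is largest where d is smallest — segment BC (d = 121 mm).
τ_max = 16·25010/(π·(0.121)³) = 7.191×10^7 Pa.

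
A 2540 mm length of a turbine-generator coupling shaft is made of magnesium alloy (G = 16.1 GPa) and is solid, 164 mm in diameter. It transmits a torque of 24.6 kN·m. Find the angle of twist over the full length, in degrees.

J = πd⁴/32 = π(0.164)⁴/32 = 7.102×10^-5 m⁴.
θ = T·L/(G·J) = 24600 × 2.54 / (16.1×10⁹ × 7.102×10^-5) = 0.05465 rad.

3.13°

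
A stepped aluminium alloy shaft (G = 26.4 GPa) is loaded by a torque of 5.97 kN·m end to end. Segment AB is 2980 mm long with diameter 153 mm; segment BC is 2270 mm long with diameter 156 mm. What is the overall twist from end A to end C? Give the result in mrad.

21.4 mrad

J_AB = π(0.153)⁴/32 = 5.38×10^-5 m⁴; J_BC = π(0.156)⁴/32 = 5.81×10^-5 m⁴.
θ = (T/G)·Σ L_i/J_i = (5970/26.4×10⁹)·(2.98/5.38×10^-5 + 2.27/5.81×10^-5) = 0.02135 rad.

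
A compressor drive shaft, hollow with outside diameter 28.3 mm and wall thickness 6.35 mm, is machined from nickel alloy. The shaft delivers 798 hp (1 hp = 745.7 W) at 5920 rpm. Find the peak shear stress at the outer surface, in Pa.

ω = 2π·5920/60 = 619.9 rad/s, so T = P/ω = 798×745.7 / 619.9 = 959.9 N·m.
J = π(d_o⁴ − d_i⁴)/32 = π(0.0283⁴ − 0.0156⁴)/32 = 5.716×10^-8 m⁴.
τ_max = T·r/J = 959.9 × 0.0142 / 5.716×10^-8 = 2.376×10^8 Pa.

2.38e8 Pa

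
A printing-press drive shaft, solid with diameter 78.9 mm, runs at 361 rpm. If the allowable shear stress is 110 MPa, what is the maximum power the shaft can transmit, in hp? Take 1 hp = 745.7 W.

J = πd⁴/32 = π(0.0789)⁴/32 = 3.805×10^-6 m⁴.
T_max = τ_allow·J/r = 1.10×10^8 × 3.805×10^-6 / 0.0395 = 10610 N·m.
ω = 2π·361/60 = 37.80 rad/s, so P_max = T_max·ω = 4.010×10^5 W.

538 hp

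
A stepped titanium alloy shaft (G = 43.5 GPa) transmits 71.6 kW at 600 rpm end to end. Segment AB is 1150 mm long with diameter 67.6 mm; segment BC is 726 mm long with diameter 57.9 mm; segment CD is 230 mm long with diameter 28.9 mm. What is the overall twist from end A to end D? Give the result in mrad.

ω = 2π·600/60 = 62.83 rad/s, so T = P/ω = 71.6×10³ / 62.83 = 1140 N·m.
J_AB = π(0.0676)⁴/32 = 2.05×10^-6 m⁴; J_BC = π(0.0579)⁴/32 = 1.10×10^-6 m⁴; J_CD = π(0.0289)⁴/32 = 6.85×10^-8 m⁴.
θ = (T/G)·Σ L_i/J_i = (1140/43.5×10⁹)·(1.15/2.05×10^-6 + 0.726/1.10×10^-6 + 0.230/6.85×10^-8) = 0.1199 rad.

120 mrad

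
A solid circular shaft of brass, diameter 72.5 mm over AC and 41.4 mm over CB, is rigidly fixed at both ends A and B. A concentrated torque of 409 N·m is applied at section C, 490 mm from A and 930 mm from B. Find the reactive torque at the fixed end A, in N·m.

387 N·m

Compatibility: T_A·a/J_AC = T_B·b/J_CB with T_A + T_B = T₀.
J_AC = 2.71×10^-6 m⁴, J_CB = 2.88×10^-7 m⁴, so T_A = T₀·(J_AC/a)/((J_AC/a)+(J_CB/b)) = 387.3 N·m, T_B = 21.70 N·m.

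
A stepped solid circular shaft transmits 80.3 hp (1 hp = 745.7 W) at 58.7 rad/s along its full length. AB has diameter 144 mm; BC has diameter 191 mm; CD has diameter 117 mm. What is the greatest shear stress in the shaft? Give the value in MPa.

ω = 58.7 rad/s, so T = P/ω = 80.3×745.7 / 58.70 = 1020 N·m.
Under the same torque, τ_max = 16T/(πd³) is largest where d is smallest — segment CD (d = 117 mm).
τ_max = 16·1020/(π·(0.117)³) = 3.244×10^6 Pa.

3.24 MPa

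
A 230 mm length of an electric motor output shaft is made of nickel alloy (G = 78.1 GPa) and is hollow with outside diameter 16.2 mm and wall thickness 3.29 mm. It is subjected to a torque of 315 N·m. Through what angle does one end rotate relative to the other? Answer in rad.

J = π(d_o⁴ − d_i⁴)/32 = π(0.0162⁴ − 0.00962⁴)/32 = 5.921×10^-9 m⁴.
θ = T·L/(G·J) = 315.0 × 0.230 / (78.1×10⁹ × 5.921×10^-9) = 0.1567 rad.

0.157 rad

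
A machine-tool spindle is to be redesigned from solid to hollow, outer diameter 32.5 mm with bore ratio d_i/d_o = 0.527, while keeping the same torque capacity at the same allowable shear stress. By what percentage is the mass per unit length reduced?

23.8 %

Equal τ_max and T ⇒ the solid shaft needs d_s³ = d_o³(1−k⁴), so d_s = 32.5·(1−0.527⁴)^(1/3) = 31.64 mm.
Area ratio A_h/A_s = d_o²(1−k²)/d_s² = (1−k²)/(1−k⁴)^(2/3) = 0.7620.
Mass saving = 1 − 0.7620 = 23.8 %.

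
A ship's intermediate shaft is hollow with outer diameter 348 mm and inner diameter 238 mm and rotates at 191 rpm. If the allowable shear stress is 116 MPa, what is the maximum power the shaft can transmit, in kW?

15000 kW

J = π(d_o⁴ − d_i⁴)/32 = π(0.348⁴ − 0.238⁴)/32 = 1.125×10^-3 m⁴.
T_max = τ_allow·J/r = 1.16×10^8 × 1.125×10^-3 / 0.174 = 749900 N·m.
ω = 2π·191/60 = 20.00 rad/s, so P_max = T_max·ω = 1.500×10^7 W.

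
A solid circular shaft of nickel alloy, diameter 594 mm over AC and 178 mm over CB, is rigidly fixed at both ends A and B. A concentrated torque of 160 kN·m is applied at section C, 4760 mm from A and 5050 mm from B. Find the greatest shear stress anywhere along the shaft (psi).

560 psi

Compatibility: T_A·a/J_AC = T_B·b/J_CB with T_A + T_B = T₀.
J_AC = 0.0122 m⁴, J_CB = 9.86×10^-5 m⁴, so T_A = T₀·(J_AC/a)/((J_AC/a)+(J_CB/b)) = 158800 N·m, T_B = 1207 N·m.
τ in each portion: τ_AC = 3.86×10^6 Pa, τ_CB = 1.09×10^6 Pa; maximum is in AC.
τ_max = T_AC·r/J = 158800·0.297/0.0122 = 3.859×10^6 Pa.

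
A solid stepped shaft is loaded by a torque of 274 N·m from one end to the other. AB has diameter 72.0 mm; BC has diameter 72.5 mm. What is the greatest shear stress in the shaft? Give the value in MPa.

3.74 MPa

Under the same torque, τ_max = 16T/(πd³) is largest where d is smallest — segment AB (d = 72.0 mm).
τ_max = 16·274.0/(π·(0.0720)³) = 3.739×10^6 Pa.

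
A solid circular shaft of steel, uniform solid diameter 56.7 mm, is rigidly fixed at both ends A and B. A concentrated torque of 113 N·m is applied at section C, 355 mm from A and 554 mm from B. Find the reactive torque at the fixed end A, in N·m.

With uniform GJ and both ends fixed, compatibility θ_AC = θ_CB gives T_A·a = T_B·b, together with T_A + T_B = T₀.
T_A = T₀·b/(a+b) = 113.0·554/909.0 = 68.87 N·m; T_B = 44.13 N·m.

68.9 N·m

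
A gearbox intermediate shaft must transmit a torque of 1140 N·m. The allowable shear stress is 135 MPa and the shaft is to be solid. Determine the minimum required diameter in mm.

35.0 mm

For a solid shaft τ_max = 16T/(πd³), so d = (16T/(π τ_allow))^(1/3) = (16·1140/(π·1.35×10^8))^(1/3) = 0.03504 m.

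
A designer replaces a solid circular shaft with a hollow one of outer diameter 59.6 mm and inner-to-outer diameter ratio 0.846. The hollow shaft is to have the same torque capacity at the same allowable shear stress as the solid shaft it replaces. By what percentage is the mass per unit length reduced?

Equal τ_max and T ⇒ the solid shaft needs d_s³ = d_o³(1−k⁴), so d_s = 59.6·(1−0.846⁴)^(1/3) = 46.92 mm.
Area ratio A_h/A_s = d_o²(1−k²)/d_s² = (1−k²)/(1−k⁴)^(2/3) = 0.4588.
Mass saving = 1 − 0.4588 = 54.1 %.

54.1 %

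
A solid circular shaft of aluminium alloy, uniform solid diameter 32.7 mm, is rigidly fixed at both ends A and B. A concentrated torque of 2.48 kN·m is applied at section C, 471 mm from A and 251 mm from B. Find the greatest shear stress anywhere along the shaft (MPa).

236 MPa

With uniform GJ and both ends fixed, compatibility θ_AC = θ_CB gives T_A·a = T_B·b, together with T_A + T_B = T₀.
T_A = T₀·b/(a+b) = 2480·251/722.0 = 862.2 N·m; T_B = 1618 N·m.
τ in each portion: τ_AC = 1.26×10^8 Pa, τ_CB = 2.36×10^8 Pa; maximum is in CB.
τ_max = T_CB·r/J = 1618·0.0163/1.12×10^-7 = 2.356×10^8 Pa.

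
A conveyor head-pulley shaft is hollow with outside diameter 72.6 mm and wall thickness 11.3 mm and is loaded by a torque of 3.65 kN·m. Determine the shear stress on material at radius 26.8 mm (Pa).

J = π(d_o⁴ − d_i⁴)/32 = π(0.0726⁴ − 0.0500⁴)/32 = 2.114×10^-6 m⁴.
Shear stress varies linearly with radius: τ = T·r/J = 3650 × 0.0268 / 2.114×10^-6 = 4.628×10^7 Pa.

4.63e7 Pa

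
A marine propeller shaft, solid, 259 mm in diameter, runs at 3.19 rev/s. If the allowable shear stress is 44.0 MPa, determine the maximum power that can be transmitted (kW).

J = πd⁴/32 = π(0.259)⁴/32 = 4.418×10^-4 m⁴.
T_max = τ_allow·J/r = 4.40×10^7 × 4.418×10^-4 / 0.130 = 150100 N·m.
ω = 2π·3.19 = 20.04 rad/s, so P_max = T_max·ω = 3.009×10^6 W.

3010 kW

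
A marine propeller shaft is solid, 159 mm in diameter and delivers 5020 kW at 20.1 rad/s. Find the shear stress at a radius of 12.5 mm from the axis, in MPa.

ω = 20.1 rad/s, so T = P/ω = 5020×10³ / 20.10 = 249800 N·m.
J = πd⁴/32 = π(0.159)⁴/32 = 6.275×10^-5 m⁴.
Shear stress varies linearly with radius: τ = T·r/J = 249800 × 0.0125 / 6.275×10^-5 = 4.975×10^7 Pa.

49.8 MPa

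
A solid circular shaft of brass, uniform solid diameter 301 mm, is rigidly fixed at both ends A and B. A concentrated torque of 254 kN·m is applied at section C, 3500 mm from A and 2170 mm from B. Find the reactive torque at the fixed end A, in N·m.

With uniform GJ and both ends fixed, compatibility θ_AC = θ_CB gives T_A·a = T_B·b, together with T_A + T_B = T₀.
T_A = T₀·b/(a+b) = 254000·2170/5670 = 97210 N·m; T_B = 156800 N·m.

97200 N·m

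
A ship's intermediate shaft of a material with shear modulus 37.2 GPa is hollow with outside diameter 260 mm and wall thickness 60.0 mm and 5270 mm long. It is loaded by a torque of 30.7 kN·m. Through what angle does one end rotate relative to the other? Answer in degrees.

J = π(d_o⁴ − d_i⁴)/32 = π(0.260⁴ − 0.140⁴)/32 = 4.109×10^-4 m⁴.
θ = T·L/(G·J) = 30700 × 5.27 / (37.2×10⁹ × 4.109×10^-4) = 0.01058 rad.

0.606°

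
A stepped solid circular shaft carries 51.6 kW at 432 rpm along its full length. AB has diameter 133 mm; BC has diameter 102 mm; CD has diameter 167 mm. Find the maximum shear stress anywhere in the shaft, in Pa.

ω = 2π·432/60 = 45.24 rad/s, so T = P/ω = 51.6×10³ / 45.24 = 1141 N·m.
Under the same torque, τ_max = 16T/(πd³) is largest where d is smallest — segment BC (d = 102 mm).
τ_max = 16·1141/(π·(0.102)³) = 5.474×10^6 Pa.

5.47e6 Pa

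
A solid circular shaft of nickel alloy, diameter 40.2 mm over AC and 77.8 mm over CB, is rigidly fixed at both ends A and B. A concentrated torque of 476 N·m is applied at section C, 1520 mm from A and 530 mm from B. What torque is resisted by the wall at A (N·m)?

Compatibility: T_A·a/J_AC = T_B·b/J_CB with T_A + T_B = T₀.
J_AC = 2.56×10^-7 m⁴, J_CB = 3.60×10^-6 m⁴, so T_A = T₀·(J_AC/a)/((J_AC/a)+(J_CB/b)) = 11.54 N·m, T_B = 464.5 N·m.

11.5 N·m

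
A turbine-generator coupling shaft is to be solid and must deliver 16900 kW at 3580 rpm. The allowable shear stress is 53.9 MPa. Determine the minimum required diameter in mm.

ω = 2π·3580/60 = 374.9 rad/s, so T = P/ω = 16900×10³ / 374.9 = 45080 N·m.
For a solid shaft τ_max = 16T/(πd³), so d = (16T/(π τ_allow))^(1/3) = (16·45080/(π·5.39×10^7))^(1/3) = 0.1621 m.

162 mm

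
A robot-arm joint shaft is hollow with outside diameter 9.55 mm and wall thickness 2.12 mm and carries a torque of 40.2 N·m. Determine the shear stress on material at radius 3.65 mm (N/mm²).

199 N/mm²

J = π(d_o⁴ − d_i⁴)/32 = π(0.00955⁴ − 0.00531⁴)/32 = 7.386×10^-10 m⁴.
Shear stress varies linearly with radius: τ = T·r/J = 40.20 × 0.00365 / 7.386×10^-10 = 1.987×10^8 Pa.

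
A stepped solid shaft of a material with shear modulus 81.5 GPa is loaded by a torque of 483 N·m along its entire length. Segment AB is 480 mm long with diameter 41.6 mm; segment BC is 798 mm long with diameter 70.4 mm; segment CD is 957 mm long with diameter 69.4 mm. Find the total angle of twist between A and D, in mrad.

J_AB = π(0.0416)⁴/32 = 2.94×10^-7 m⁴; J_BC = π(0.0704)⁴/32 = 2.41×10^-6 m⁴; J_CD = π(0.0694)⁴/32 = 2.28×10^-6 m⁴.
θ = (T/G)·Σ L_i/J_i = (483.0/81.5×10⁹)·(0.480/2.94×10^-7 + 0.798/2.41×10^-6 + 0.957/2.28×10^-6) = 0.01413 rad.

14.1 mrad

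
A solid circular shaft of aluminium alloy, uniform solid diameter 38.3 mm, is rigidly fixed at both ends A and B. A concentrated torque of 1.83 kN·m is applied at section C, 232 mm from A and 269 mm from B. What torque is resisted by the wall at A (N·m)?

With uniform GJ and both ends fixed, compatibility θ_AC = θ_CB gives T_A·a = T_B·b, together with T_A + T_B = T₀.
T_A = T₀·b/(a+b) = 1830·269/501.0 = 982.6 N·m; T_B = 847.4 N·m.

983 N·m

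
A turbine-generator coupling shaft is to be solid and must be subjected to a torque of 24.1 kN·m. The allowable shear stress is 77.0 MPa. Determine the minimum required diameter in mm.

For a solid shaft τ_max = 16T/(πd³), so d = (16T/(π τ_allow))^(1/3) = (16·24100/(π·7.70×10^7))^(1/3) = 0.1168 m.

117 mm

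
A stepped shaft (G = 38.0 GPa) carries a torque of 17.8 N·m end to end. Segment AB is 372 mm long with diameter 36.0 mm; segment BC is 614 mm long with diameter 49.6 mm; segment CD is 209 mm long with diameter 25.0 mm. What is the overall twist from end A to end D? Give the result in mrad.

4.09 mrad

J_AB = π(0.0360)⁴/32 = 1.65×10^-7 m⁴; J_BC = π(0.0496)⁴/32 = 5.94×10^-7 m⁴; J_CD = π(0.0250)⁴/32 = 3.83×10^-8 m⁴.
θ = (T/G)·Σ L_i/J_i = (17.80/38.0×10⁹)·(0.372/1.65×10^-7 + 0.614/5.94×10^-7 + 0.209/3.83×10^-8) = 4.094×10^-3 rad.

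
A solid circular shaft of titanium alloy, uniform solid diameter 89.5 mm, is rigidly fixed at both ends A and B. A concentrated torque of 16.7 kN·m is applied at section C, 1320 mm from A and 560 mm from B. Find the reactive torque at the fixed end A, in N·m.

4970 N·m

With uniform GJ and both ends fixed, compatibility θ_AC = θ_CB gives T_A·a = T_B·b, together with T_A + T_B = T₀.
T_A = T₀·b/(a+b) = 16700·560/1880 = 4974 N·m; T_B = 11730 N·m.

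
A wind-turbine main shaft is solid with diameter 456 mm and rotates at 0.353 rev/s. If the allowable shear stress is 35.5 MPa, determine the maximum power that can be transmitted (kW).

J = πd⁴/32 = π(0.456)⁴/32 = 4.245×10^-3 m⁴.
T_max = τ_allow·J/r = 3.55×10^7 × 4.245×10^-3 / 0.228 = 660900 N·m.
ω = 2π·0.353 = 2.218 rad/s, so P_max = T_max·ω = 1.466×10^6 W.

1470 kW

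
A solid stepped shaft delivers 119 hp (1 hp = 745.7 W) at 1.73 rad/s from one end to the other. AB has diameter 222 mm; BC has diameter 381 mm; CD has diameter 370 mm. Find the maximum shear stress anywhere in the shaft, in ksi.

ω = 1.73 rad/s, so T = P/ω = 119×745.7 / 1.730 = 51290 N·m.
Under the same torque, τ_max = 16T/(πd³) is largest where d is smallest — segment AB (d = 222 mm).
τ_max = 16·51290/(π·(0.222)³) = 2.388×10^7 Pa.

3.46 ksi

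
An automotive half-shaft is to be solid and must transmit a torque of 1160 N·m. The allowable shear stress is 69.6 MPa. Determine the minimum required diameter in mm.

43.9 mm

For a solid shaft τ_max = 16T/(πd³), so d = (16T/(π τ_allow))^(1/3) = (16·1160/(π·6.96×10^7))^(1/3) = 0.04395 m.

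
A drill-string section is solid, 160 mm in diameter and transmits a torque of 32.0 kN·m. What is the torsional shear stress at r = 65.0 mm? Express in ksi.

4.69 ksi

J = πd⁴/32 = π(0.160)⁴/32 = 6.434×10^-5 m⁴.
Shear stress varies linearly with radius: τ = T·r/J = 32000 × 0.0650 / 6.434×10^-5 = 3.233×10^7 Pa.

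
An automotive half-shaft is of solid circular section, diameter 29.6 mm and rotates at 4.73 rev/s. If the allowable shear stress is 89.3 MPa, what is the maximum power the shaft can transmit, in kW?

J = πd⁴/32 = π(0.0296)⁴/32 = 7.536×10^-8 m⁴.
T_max = τ_allow·J/r = 8.93×10^7 × 7.536×10^-8 / 0.0148 = 454.7 N·m.
ω = 2π·4.73 = 29.72 rad/s, so P_max = T_max·ω = 1.351×10^4 W.

13.5 kW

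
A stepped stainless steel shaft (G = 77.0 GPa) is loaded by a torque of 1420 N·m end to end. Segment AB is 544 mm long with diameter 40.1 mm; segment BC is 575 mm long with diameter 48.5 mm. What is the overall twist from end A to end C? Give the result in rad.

J_AB = π(0.0401)⁴/32 = 2.54×10^-7 m⁴; J_BC = π(0.0485)⁴/32 = 5.43×10^-7 m⁴.
θ = (T/G)·Σ L_i/J_i = (1420/77.0×10⁹)·(0.544/2.54×10^-7 + 0.575/5.43×10^-7) = 0.05904 rad.

0.0590 rad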